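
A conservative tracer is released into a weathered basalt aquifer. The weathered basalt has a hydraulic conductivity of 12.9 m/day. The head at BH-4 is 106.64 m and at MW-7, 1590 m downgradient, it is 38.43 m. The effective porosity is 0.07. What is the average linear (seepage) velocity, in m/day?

Hydraulic gradient i = (106.64 − 38.43) / 1590 = 68.21 / 1590 = 0.04290.
Darcy flux q = K · i = 12.90 × 0.04290 = 0.5534 m/day.
Seepage velocity v = q / n_e = 0.5534 / 0.07 = 7.906 m/day.

7.91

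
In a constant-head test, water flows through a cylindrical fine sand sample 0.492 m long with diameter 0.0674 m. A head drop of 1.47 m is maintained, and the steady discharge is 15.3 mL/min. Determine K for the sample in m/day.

2.07

Cross-sectional area A = π·(d/2)² = π × (0.0674/2)² = 0.003568 m².
Convert discharge: 15.3 mL/min = 2.550e-07 m³/s.
Darcy's law rearranged: K = Q·L / (A·Δh) = 2.550e-07 × 0.492 / (0.003568 × 1.47) = 2.392e-05 m/s = 2.067 m/day.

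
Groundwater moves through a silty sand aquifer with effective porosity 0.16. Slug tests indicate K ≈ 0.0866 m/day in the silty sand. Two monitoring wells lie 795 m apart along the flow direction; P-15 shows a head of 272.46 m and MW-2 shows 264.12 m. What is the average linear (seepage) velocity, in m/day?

0.00568

Hydraulic gradient i = (272.46 − 264.12) / 795 = 8.34 / 795 = 0.01049.
Darcy flux q = K · i = 0.08660 × 0.01049 = 0.0009085 m/day.
Seepage velocity v = q / n_e = 0.0009085 / 0.16 = 0.005678 m/day.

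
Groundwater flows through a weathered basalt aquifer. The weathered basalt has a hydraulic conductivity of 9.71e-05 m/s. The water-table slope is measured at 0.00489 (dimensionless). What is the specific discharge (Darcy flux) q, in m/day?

0.0410

Convert K: 9.71e-05 m/s × 86400 = 8.389 m/day.
Hydraulic gradient i = 0.00489.
Specific discharge q = K · i = 8.389 × 0.004890 = 0.04102 m/day.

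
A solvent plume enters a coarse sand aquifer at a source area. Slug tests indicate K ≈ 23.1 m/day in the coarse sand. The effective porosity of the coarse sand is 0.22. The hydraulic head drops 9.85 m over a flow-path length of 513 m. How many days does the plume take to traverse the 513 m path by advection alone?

254

Hydraulic gradient i = Δh / L = 9.85 / 513 = 0.01920.
Darcy flux q = K · i = 23.10 × 0.01920 = 0.4435 m/day.
Seepage velocity v = q / n_e = 0.4435 / 0.22 = 2.016 m/day.
Travel time t = L / v = 513 / 2.016 = 254.5 days.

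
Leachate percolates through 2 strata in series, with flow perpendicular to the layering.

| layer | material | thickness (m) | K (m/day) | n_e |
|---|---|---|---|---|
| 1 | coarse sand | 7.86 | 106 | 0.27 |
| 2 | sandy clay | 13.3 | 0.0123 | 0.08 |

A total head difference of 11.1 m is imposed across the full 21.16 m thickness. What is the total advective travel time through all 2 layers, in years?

0.850

With flow normal to the layers, continuity requires the same specific discharge q through every layer.
Σ(b_i/K_i) = 7.86/106 + 13.3/0.0123 = 1081 d.
q = Δh / Σ(b_i/K_i) = 11.1 / 1081 = 0.01026 m/day.
In each layer the seepage velocity is v_i = q/n_i, so the layer transit time is t_i = b_i·n_i / q:
  layer 1 (coarse sand): t_1 = 7.86 × 0.27 / 0.01026 = 206.7 d
  layer 2 (sandy clay): t_2 = 13.3 × 0.08 / 0.01026 = 103.7 d
Total t = Σ t_i = 310.4 days = 0.8498 years.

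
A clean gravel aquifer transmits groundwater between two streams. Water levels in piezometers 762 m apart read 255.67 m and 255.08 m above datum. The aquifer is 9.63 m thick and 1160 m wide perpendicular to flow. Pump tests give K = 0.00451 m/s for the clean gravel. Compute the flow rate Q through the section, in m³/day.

3370

Convert K: 0.00451 m/s × 86400 = 389.7 m/day.
Cross-sectional area A = 1160 × 9.63 = 11171 m².
Hydraulic gradient i = (255.67 − 255.08) / 762 = 0.59 / 762 = 0.0007743.
Darcy's law: Q = K · A · i = 389.7 × 11171 × 0.0007743 = 3370 m³/day.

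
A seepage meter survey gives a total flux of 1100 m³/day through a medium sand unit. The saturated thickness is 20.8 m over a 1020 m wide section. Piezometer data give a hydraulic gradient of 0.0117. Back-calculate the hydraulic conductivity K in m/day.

Cross-sectional area A = 1020 × 20.8 = 21216 m².
Hydraulic gradient i = 0.0117.
From Q = K·A·i, K = Q / (A·i) = 1100 / (21216 × 0.01170) = 4.431 m/day.

4.43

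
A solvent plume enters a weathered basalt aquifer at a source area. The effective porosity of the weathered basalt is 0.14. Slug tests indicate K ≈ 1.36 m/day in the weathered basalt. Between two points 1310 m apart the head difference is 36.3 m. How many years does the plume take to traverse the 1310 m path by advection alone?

13.3

Hydraulic gradient i = Δh / L = 36.3 / 1310 = 0.02771.
Darcy flux q = K · i = 1.360 × 0.02771 = 0.03769 m/day.
Seepage velocity v = q / n_e = 0.03769 / 0.14 = 0.2692 m/day.
Travel time t = L / v = 1310 / 0.2692 = 4867 days = 13.32 years.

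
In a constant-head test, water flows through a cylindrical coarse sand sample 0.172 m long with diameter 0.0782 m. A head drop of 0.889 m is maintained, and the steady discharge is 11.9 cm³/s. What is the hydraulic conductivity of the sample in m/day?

41.4

Cross-sectional area A = π·(d/2)² = π × (0.0782/2)² = 0.004803 m².
Convert discharge: 11.9 cm³/s = 1.190e-05 m³/s.
Darcy's law rearranged: K = Q·L / (A·Δh) = 1.190e-05 × 0.172 / (0.004803 × 0.889) = 0.0004794 m/s = 41.42 m/day.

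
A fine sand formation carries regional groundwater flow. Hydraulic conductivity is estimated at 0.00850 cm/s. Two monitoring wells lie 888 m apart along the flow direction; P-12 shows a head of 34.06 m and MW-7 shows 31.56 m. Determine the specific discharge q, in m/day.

Convert K: 0.00850 cm/s × 864 = 7.344 m/day.
Hydraulic gradient i = (34.06 − 31.56) / 888 = 2.5 / 888 = 0.002815.
Specific discharge q = K · i = 7.344 × 0.002815 = 0.02068 m/day.

0.0207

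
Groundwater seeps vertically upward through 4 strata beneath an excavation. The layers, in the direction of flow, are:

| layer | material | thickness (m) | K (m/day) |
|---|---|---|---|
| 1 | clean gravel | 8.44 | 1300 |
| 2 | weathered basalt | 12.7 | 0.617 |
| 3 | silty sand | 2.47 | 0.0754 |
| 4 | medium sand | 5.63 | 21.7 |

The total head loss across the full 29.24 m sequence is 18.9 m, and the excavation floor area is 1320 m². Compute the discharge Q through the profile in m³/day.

465

Flow is perpendicular to layering, so the layers act in series and the equivalent K is the thickness-weighted harmonic mean.
Total thickness L = 8.44 + 12.7 + 2.47 + 5.63 = 29.24 m.
Σ(b_i/K_i) = 8.44/1300 + 12.7/0.617 + 2.47/0.0754 + 5.63/21.7 = 53.61 d.
K_eq = L / Σ(b_i/K_i) = 29.24 / 53.61 = 0.5454 m/day.
Q = K_eq · A · (Δh/L) = 0.5454 × 1320 × (18.9/29.24) = 465.4 m³/day.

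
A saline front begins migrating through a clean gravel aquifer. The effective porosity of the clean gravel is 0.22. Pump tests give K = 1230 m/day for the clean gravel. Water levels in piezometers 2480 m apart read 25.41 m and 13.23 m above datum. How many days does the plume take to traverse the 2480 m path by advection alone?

90.3

Hydraulic gradient i = (25.41 − 13.23) / 2480 = 12.18 / 2480 = 0.004911.
Darcy flux q = K · i = 1230 × 0.004911 = 6.041 m/day.
Seepage velocity v = q / n_e = 6.041 / 0.22 = 27.46 m/day.
Travel time t = L / v = 2480 / 27.46 = 90.32 days.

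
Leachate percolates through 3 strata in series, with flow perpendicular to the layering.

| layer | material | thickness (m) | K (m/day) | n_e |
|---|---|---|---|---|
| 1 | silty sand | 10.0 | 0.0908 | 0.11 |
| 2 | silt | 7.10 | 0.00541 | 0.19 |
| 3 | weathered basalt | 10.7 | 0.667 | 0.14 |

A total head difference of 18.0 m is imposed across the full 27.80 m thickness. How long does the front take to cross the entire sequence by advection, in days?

With flow normal to the layers, continuity requires the same specific discharge q through every layer.
Σ(b_i/K_i) = 10.0/0.0908 + 7.10/0.00541 + 10.7/0.667 = 1439 d.
q = Δh / Σ(b_i/K_i) = 18.0 / 1439 = 0.01251 m/day.
In each layer the seepage velocity is v_i = q/n_i, so the layer transit time is t_i = b_i·n_i / q:
  layer 1 (silty sand): t_1 = 10.0 × 0.11 / 0.01251 = 87.91 d
  layer 2 (silt): t_2 = 7.10 × 0.19 / 0.01251 = 107.8 d
  layer 3 (weathered basalt): t_3 = 10.7 × 0.14 / 0.01251 = 119.7 d
Total t = Σ t_i = 315.4 days.

315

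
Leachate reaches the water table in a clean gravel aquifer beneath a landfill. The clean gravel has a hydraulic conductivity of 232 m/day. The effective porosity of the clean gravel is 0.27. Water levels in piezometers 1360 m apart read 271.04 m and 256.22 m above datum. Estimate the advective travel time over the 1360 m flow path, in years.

0.398

Hydraulic gradient i = (271.04 − 256.22) / 1360 = 14.82 / 1360 = 0.01090.
Darcy flux q = K · i = 232.0 × 0.01090 = 2.528 m/day.
Seepage velocity v = q / n_e = 2.528 / 0.27 = 9.363 m/day.
Travel time t = L / v = 1360 / 9.363 = 145.2 days = 0.3977 years.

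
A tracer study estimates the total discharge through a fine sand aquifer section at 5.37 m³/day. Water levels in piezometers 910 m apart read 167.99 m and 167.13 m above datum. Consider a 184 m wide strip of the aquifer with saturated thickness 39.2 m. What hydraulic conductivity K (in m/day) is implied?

Cross-sectional area A = 184 × 39.2 = 7213 m².
Hydraulic gradient i = (167.99 − 167.13) / 910 = 0.86 / 910 = 0.0009451.
From Q = K·A·i, K = Q / (A·i) = 5.37 / (7213 × 0.0009451) = 0.7878 m/day.

0.788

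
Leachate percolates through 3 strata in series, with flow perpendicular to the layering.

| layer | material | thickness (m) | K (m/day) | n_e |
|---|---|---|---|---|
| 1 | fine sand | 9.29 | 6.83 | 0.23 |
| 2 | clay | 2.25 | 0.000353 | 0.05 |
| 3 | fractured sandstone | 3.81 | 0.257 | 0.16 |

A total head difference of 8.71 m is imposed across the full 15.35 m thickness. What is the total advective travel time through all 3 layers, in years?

5.74

With flow normal to the layers, continuity requires the same specific discharge q through every layer.
Σ(b_i/K_i) = 9.29/6.83 + 2.25/0.000353 + 3.81/0.257 = 6390 d.
q = Δh / Σ(b_i/K_i) = 8.71 / 6390 = 0.001363 m/day.
In each layer the seepage velocity is v_i = q/n_i, so the layer transit time is t_i = b_i·n_i / q:
  layer 1 (fine sand): t_1 = 9.29 × 0.23 / 0.001363 = 1568 d
  layer 2 (clay): t_2 = 2.25 × 0.05 / 0.001363 = 82.54 d
  layer 3 (fractured sandstone): t_3 = 3.81 × 0.16 / 0.001363 = 447.2 d
Total t = Σ t_i = 2097 days = 5.742 years.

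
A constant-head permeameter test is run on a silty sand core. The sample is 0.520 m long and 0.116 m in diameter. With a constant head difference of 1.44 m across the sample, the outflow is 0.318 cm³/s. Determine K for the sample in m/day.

Cross-sectional area A = π·(d/2)² = π × (0.116/2)² = 0.01057 m².
Convert discharge: 0.318 cm³/s = 3.180e-07 m³/s.
Darcy's law rearranged: K = Q·L / (A·Δh) = 3.180e-07 × 0.520 / (0.01057 × 1.44) = 1.087e-05 m/s = 0.9388 m/day.

0.939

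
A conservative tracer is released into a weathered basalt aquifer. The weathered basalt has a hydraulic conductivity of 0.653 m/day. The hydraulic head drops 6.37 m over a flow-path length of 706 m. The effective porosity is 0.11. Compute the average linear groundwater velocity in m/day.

0.0536

Hydraulic gradient i = Δh / L = 6.37 / 706 = 0.009023.
Darcy flux q = K · i = 0.6530 × 0.009023 = 0.005892 m/day.
Seepage velocity v = q / n_e = 0.005892 / 0.11 = 0.05356 m/day.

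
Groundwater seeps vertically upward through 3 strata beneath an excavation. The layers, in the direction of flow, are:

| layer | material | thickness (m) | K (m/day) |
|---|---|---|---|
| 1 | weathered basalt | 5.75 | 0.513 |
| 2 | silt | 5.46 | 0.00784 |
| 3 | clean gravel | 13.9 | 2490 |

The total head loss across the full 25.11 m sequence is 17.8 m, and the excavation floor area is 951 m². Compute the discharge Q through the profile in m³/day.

Flow is perpendicular to layering, so the layers act in series and the equivalent K is the thickness-weighted harmonic mean.
Total thickness L = 5.75 + 5.46 + 13.9 = 25.11 m.
Σ(b_i/K_i) = 5.75/0.513 + 5.46/0.00784 + 13.9/2490 = 707.6 d.
K_eq = L / Σ(b_i/K_i) = 25.11 / 707.6 = 0.03548 m/day.
Q = K_eq · A · (Δh/L) = 0.03548 × 951 × (17.8/25.11) = 23.92 m³/day.

23.9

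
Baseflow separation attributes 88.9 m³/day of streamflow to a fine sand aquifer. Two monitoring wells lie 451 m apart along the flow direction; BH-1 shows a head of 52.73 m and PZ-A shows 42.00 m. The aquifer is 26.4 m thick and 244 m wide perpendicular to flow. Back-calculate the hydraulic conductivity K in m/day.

Cross-sectional area A = 244 × 26.4 = 6442 m².
Hydraulic gradient i = (52.73 − 42.00) / 451 = 10.73 / 451 = 0.02379.
From Q = K·A·i, K = Q / (A·i) = 88.9 / (6442 × 0.02379) = 0.5801 m/day.

0.580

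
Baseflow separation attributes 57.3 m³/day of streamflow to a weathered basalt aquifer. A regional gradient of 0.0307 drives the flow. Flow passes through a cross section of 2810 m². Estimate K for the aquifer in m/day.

0.664

Hydraulic gradient i = 0.0307.
From Q = K·A·i, K = Q / (A·i) = 57.3 / (2810 × 0.03070) = 0.6642 m/day.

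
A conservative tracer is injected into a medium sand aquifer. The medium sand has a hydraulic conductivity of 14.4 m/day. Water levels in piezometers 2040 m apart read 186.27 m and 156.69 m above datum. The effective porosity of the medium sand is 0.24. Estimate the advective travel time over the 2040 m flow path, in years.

6.42

Hydraulic gradient i = (186.27 − 156.69) / 2040 = 29.58 / 2040 = 0.01450.
Darcy flux q = K · i = 14.40 × 0.01450 = 0.2088 m/day.
Seepage velocity v = q / n_e = 0.2088 / 0.24 = 0.8700 m/day.
Travel time t = L / v = 2040 / 0.8700 = 2345 days = 6.420 years.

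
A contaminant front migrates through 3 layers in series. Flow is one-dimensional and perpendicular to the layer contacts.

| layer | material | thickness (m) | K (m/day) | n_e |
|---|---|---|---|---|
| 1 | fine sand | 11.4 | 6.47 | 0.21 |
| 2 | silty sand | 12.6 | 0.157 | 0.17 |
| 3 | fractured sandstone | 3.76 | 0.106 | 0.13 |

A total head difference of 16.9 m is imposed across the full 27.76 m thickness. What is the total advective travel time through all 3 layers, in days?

With flow normal to the layers, continuity requires the same specific discharge q through every layer.
Σ(b_i/K_i) = 11.4/6.47 + 12.6/0.157 + 3.76/0.106 = 117.5 d.
q = Δh / Σ(b_i/K_i) = 16.9 / 117.5 = 0.1438 m/day.
In each layer the seepage velocity is v_i = q/n_i, so the layer transit time is t_i = b_i·n_i / q:
  layer 1 (fine sand): t_1 = 11.4 × 0.21 / 0.1438 = 16.64 d
  layer 2 (silty sand): t_2 = 12.6 × 0.17 / 0.1438 = 14.89 d
  layer 3 (fractured sandstone): t_3 = 3.76 × 0.13 / 0.1438 = 3.398 d
Total t = Σ t_i = 34.93 days.

34.9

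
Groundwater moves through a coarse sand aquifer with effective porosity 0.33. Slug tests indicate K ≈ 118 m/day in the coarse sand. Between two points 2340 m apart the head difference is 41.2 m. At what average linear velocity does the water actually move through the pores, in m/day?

6.30

Hydraulic gradient i = Δh / L = 41.2 / 2340 = 0.01761.
Darcy flux q = K · i = 118.0 × 0.01761 = 2.078 m/day.
Seepage velocity v = q / n_e = 2.078 / 0.33 = 6.296 m/day.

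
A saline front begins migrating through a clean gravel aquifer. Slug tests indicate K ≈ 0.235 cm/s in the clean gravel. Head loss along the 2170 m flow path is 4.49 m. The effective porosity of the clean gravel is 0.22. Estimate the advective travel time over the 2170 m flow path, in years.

Convert K: 0.235 cm/s × 864 = 203.0 m/day.
Hydraulic gradient i = Δh / L = 4.49 / 2170 = 0.002069.
Darcy flux q = K · i = 203.0 × 0.002069 = 0.4201 m/day.
Seepage velocity v = q / n_e = 0.4201 / 0.22 = 1.910 m/day.
Travel time t = L / v = 2170 / 1.910 = 1136 days = 3.111 years.

3.11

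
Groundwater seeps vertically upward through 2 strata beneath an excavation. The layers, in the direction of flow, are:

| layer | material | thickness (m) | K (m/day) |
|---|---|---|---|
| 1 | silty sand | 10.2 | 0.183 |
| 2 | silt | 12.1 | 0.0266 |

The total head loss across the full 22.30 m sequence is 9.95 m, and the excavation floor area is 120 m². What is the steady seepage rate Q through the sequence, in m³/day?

2.34

Flow is perpendicular to layering, so the layers act in series and the equivalent K is the thickness-weighted harmonic mean.
Total thickness L = 10.2 + 12.1 = 22.30 m.
Σ(b_i/K_i) = 10.2/0.183 + 12.1/0.0266 = 510.6 d.
K_eq = L / Σ(b_i/K_i) = 22.30 / 510.6 = 0.04367 m/day.
Q = K_eq · A · (Δh/L) = 0.04367 × 120 × (9.95/22.30) = 2.338 m³/day.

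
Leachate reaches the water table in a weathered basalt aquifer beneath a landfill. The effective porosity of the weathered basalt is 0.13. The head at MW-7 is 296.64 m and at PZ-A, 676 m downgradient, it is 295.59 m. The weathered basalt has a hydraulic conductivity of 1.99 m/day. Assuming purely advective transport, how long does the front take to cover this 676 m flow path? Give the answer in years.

Hydraulic gradient i = (296.64 − 295.59) / 676 = 1.05 / 676 = 0.001553.
Darcy flux q = K · i = 1.990 × 0.001553 = 0.003091 m/day.
Seepage velocity v = q / n_e = 0.003091 / 0.13 = 0.02378 m/day.
Travel time t = L / v = 676 / 0.02378 = 28431 days = 77.84 years.

77.8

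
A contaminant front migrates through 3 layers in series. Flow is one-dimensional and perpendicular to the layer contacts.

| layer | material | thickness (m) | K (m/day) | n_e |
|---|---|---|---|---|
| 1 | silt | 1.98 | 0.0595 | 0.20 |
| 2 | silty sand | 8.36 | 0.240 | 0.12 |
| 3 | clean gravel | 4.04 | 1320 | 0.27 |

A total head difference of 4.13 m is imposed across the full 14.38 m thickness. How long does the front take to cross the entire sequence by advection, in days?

With flow normal to the layers, continuity requires the same specific discharge q through every layer.
Σ(b_i/K_i) = 1.98/0.0595 + 8.36/0.240 + 4.04/1320 = 68.11 d.
q = Δh / Σ(b_i/K_i) = 4.13 / 68.11 = 0.06063 m/day.
In each layer the seepage velocity is v_i = q/n_i, so the layer transit time is t_i = b_i·n_i / q:
  layer 1 (silt): t_1 = 1.98 × 0.20 / 0.06063 = 6.531 d
  layer 2 (silty sand): t_2 = 8.36 × 0.12 / 0.06063 = 16.55 d
  layer 3 (clean gravel): t_3 = 4.04 × 0.27 / 0.06063 = 17.99 d
Total t = Σ t_i = 41.07 days.

41.1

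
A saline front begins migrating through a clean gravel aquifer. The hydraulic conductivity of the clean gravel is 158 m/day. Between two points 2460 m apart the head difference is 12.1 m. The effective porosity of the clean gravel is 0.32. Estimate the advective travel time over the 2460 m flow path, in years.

Hydraulic gradient i = Δh / L = 12.1 / 2460 = 0.004919.
Darcy flux q = K · i = 158.0 × 0.004919 = 0.7772 m/day.
Seepage velocity v = q / n_e = 0.7772 / 0.32 = 2.429 m/day.
Travel time t = L / v = 2460 / 2.429 = 1013 days = 2.773 years.

2.77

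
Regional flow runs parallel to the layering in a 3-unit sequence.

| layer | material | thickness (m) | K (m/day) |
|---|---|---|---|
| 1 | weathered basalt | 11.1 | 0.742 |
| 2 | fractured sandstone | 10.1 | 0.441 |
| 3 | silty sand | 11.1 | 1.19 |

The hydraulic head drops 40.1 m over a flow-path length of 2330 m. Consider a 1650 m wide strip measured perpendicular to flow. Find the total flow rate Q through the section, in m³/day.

735

Flow is parallel to layering, so each bed carries its own Darcy discharge and the transmissivities add.
Σ(K_i·b_i) = 0.742×11.1 + 0.441×10.1 + 1.19×11.1 = 25.90 m²/day.
Hydraulic gradient i = Δh / L = 40.1 / 2330 = 0.01721.
Q = Σ(K_i·b_i) · W · i = 25.90 × 1650 × 0.01721 = 735.5 m³/day.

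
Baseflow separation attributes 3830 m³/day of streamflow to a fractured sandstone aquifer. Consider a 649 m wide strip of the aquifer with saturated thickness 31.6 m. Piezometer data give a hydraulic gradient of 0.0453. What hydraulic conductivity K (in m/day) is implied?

4.12

Cross-sectional area A = 649 × 31.6 = 20508 m².
Hydraulic gradient i = 0.0453.
From Q = K·A·i, K = Q / (A·i) = 3830 / (20508 × 0.04530) = 4.123 m/day.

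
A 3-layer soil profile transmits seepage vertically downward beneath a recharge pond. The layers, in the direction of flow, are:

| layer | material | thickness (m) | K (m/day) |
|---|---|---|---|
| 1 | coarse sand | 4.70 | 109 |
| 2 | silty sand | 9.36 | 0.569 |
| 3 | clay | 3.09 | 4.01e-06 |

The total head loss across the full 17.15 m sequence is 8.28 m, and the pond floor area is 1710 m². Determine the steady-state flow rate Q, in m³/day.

0.0184

Flow is perpendicular to layering, so the layers act in series and the equivalent K is the thickness-weighted harmonic mean.
Total thickness L = 4.70 + 9.36 + 3.09 = 17.15 m.
Σ(b_i/K_i) = 4.70/109 + 9.36/0.569 + 3.09/4.01e-06 = 7.706e+05 d.
K_eq = L / Σ(b_i/K_i) = 17.15 / 7.706e+05 = 2.226e-05 m/day.
Q = K_eq · A · (Δh/L) = 2.226e-05 × 1710 × (8.28/17.15) = 0.01837 m³/day.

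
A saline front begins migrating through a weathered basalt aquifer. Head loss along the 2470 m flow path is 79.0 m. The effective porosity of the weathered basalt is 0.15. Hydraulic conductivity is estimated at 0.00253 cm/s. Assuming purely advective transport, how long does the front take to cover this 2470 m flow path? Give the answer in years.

14.5

Convert K: 0.00253 cm/s × 864 = 2.186 m/day.
Hydraulic gradient i = Δh / L = 79.0 / 2470 = 0.03198.
Darcy flux q = K · i = 2.186 × 0.03198 = 0.06991 m/day.
Seepage velocity v = q / n_e = 0.06991 / 0.15 = 0.4661 m/day.
Travel time t = L / v = 2470 / 0.4661 = 5299 days = 14.51 years.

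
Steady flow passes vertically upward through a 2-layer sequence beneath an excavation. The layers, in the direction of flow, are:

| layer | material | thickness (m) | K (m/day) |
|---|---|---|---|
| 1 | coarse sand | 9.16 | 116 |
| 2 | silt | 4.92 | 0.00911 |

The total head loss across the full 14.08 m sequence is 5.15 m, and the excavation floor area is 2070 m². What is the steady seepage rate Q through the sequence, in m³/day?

19.7

Flow is perpendicular to layering, so the layers act in series and the equivalent K is the thickness-weighted harmonic mean.
Total thickness L = 9.16 + 4.92 = 14.08 m.
Σ(b_i/K_i) = 9.16/116 + 4.92/0.00911 = 540.1 d.
K_eq = L / Σ(b_i/K_i) = 14.08 / 540.1 = 0.02607 m/day.
Q = K_eq · A · (Δh/L) = 0.02607 × 2070 × (5.15/14.08) = 19.74 m³/day.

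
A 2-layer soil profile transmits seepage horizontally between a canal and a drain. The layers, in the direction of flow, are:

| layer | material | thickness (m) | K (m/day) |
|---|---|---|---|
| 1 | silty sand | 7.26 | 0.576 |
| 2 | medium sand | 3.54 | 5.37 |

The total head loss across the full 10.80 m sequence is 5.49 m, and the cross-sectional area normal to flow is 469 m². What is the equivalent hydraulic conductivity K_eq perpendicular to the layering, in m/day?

0.814

Flow is perpendicular to layering, so the layers act in series and the equivalent K is the thickness-weighted harmonic mean.
Total thickness L = 7.26 + 3.54 = 10.80 m.
Σ(b_i/K_i) = 7.26/0.576 + 3.54/5.37 = 13.26 d.
K_eq = L / Σ(b_i/K_i) = 10.80 / 13.26 = 0.8143 m/day.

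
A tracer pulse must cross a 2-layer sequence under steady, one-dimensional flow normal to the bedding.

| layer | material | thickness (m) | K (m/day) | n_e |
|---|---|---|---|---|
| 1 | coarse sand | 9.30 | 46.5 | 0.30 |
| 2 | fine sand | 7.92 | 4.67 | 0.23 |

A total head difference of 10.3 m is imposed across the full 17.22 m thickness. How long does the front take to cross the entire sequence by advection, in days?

0.849

With flow normal to the layers, continuity requires the same specific discharge q through every layer.
Σ(b_i/K_i) = 9.30/46.5 + 7.92/4.67 = 1.896 d.
q = Δh / Σ(b_i/K_i) = 10.3 / 1.896 = 5.433 m/day.
In each layer the seepage velocity is v_i = q/n_i, so the layer transit time is t_i = b_i·n_i / q:
  layer 1 (coarse sand): t_1 = 9.30 × 0.30 / 5.433 = 0.5136 d
  layer 2 (fine sand): t_2 = 7.92 × 0.23 / 5.433 = 0.3353 d
Total t = Σ t_i = 0.8489 days.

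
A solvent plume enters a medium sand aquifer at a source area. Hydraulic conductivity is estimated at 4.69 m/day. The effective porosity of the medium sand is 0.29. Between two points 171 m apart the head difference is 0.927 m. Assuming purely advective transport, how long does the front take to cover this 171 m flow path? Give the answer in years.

Hydraulic gradient i = Δh / L = 0.927 / 171 = 0.005421.
Darcy flux q = K · i = 4.690 × 0.005421 = 0.02542 m/day.
Seepage velocity v = q / n_e = 0.02542 / 0.29 = 0.08767 m/day.
Travel time t = L / v = 171 / 0.08767 = 1950 days = 5.340 years.

5.34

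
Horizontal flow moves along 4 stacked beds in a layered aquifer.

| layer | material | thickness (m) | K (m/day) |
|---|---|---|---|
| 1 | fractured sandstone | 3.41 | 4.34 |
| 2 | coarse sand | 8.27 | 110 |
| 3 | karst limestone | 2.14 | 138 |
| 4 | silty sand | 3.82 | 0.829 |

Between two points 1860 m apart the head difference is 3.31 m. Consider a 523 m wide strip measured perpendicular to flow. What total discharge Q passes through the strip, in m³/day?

Flow is parallel to layering, so each bed carries its own Darcy discharge and the transmissivities add.
Σ(K_i·b_i) = 4.34×3.41 + 110×8.27 + 138×2.14 + 0.829×3.82 = 1223 m²/day.
Hydraulic gradient i = Δh / L = 3.31 / 1860 = 0.001780.
Q = Σ(K_i·b_i) · W · i = 1223 × 523 × 0.001780 = 1138 m³/day.

1140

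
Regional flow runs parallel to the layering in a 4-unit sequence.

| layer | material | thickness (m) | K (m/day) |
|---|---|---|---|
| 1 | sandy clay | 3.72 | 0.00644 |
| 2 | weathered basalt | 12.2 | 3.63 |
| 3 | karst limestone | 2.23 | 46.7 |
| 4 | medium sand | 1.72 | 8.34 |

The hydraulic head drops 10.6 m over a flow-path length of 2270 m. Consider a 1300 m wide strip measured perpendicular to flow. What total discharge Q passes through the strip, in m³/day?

988

Flow is parallel to layering, so each bed carries its own Darcy discharge and the transmissivities add.
Σ(K_i·b_i) = 0.00644×3.72 + 3.63×12.2 + 46.7×2.23 + 8.34×1.72 = 162.8 m²/day.
Hydraulic gradient i = Δh / L = 10.6 / 2270 = 0.004670.
Q = Σ(K_i·b_i) · W · i = 162.8 × 1300 × 0.004670 = 988.2 m³/day.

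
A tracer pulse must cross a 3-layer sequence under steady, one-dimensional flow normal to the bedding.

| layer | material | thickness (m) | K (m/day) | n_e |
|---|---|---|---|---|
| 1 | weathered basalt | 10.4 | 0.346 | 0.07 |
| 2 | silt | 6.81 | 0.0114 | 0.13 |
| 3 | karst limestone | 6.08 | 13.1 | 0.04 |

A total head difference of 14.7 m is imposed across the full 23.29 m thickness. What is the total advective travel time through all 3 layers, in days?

79.3

With flow normal to the layers, continuity requires the same specific discharge q through every layer.
Σ(b_i/K_i) = 10.4/0.346 + 6.81/0.0114 + 6.08/13.1 = 627.9 d.
q = Δh / Σ(b_i/K_i) = 14.7 / 627.9 = 0.02341 m/day.
In each layer the seepage velocity is v_i = q/n_i, so the layer transit time is t_i = b_i·n_i / q:
  layer 1 (weathered basalt): t_1 = 10.4 × 0.07 / 0.02341 = 31.10 d
  layer 2 (silt): t_2 = 6.81 × 0.13 / 0.02341 = 37.81 d
  layer 3 (karst limestone): t_3 = 6.08 × 0.04 / 0.02341 = 10.39 d
Total t = Σ t_i = 79.30 days.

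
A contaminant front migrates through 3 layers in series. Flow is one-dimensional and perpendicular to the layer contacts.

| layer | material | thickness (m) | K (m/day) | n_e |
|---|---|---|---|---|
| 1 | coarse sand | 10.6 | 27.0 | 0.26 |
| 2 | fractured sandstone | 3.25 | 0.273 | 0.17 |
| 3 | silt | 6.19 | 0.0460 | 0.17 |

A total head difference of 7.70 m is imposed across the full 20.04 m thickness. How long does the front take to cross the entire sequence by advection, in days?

83.2

With flow normal to the layers, continuity requires the same specific discharge q through every layer.
Σ(b_i/K_i) = 10.6/27.0 + 3.25/0.273 + 6.19/0.0460 = 146.9 d.
q = Δh / Σ(b_i/K_i) = 7.70 / 146.9 = 0.05243 m/day.
In each layer the seepage velocity is v_i = q/n_i, so the layer transit time is t_i = b_i·n_i / q:
  layer 1 (coarse sand): t_1 = 10.6 × 0.26 / 0.05243 = 52.57 d
  layer 2 (fractured sandstone): t_2 = 3.25 × 0.17 / 0.05243 = 10.54 d
  layer 3 (silt): t_3 = 6.19 × 0.17 / 0.05243 = 20.07 d
Total t = Σ t_i = 83.17 days.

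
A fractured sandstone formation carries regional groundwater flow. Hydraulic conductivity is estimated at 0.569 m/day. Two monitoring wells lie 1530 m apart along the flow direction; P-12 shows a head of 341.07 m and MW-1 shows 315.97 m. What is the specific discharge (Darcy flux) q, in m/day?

0.00933

Hydraulic gradient i = (341.07 − 315.97) / 1530 = 25.1 / 1530 = 0.01641.
Specific discharge q = K · i = 0.5690 × 0.01641 = 0.009335 m/day.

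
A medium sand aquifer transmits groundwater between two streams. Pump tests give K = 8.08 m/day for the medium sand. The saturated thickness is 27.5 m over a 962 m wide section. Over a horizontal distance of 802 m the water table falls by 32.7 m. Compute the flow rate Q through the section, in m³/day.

Cross-sectional area A = 962 × 27.5 = 26455 m².
Hydraulic gradient i = Δh / L = 32.7 / 802 = 0.04077.
Darcy's law: Q = K · A · i = 8.080 × 26455 × 0.04077 = 8716 m³/day.

8720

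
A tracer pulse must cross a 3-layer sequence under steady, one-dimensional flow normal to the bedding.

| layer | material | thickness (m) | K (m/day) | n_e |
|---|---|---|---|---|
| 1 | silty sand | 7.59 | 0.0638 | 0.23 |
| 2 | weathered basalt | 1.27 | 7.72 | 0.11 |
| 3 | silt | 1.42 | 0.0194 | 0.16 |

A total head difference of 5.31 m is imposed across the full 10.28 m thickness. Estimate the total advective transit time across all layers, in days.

With flow normal to the layers, continuity requires the same specific discharge q through every layer.
Σ(b_i/K_i) = 7.59/0.0638 + 1.27/7.72 + 1.42/0.0194 = 192.3 d.
q = Δh / Σ(b_i/K_i) = 5.31 / 192.3 = 0.02761 m/day.
In each layer the seepage velocity is v_i = q/n_i, so the layer transit time is t_i = b_i·n_i / q:
  layer 1 (silty sand): t_1 = 7.59 × 0.23 / 0.02761 = 63.23 d
  layer 2 (weathered basalt): t_2 = 1.27 × 0.11 / 0.02761 = 5.060 d
  layer 3 (silt): t_3 = 1.42 × 0.16 / 0.02761 = 8.229 d
Total t = Σ t_i = 76.52 days.

76.5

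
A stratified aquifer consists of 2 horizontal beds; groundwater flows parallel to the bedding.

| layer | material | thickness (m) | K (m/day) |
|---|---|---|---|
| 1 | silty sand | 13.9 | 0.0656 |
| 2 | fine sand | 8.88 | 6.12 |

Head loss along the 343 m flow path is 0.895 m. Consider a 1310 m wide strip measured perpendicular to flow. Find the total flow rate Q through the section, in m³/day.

189

Flow is parallel to layering, so each bed carries its own Darcy discharge and the transmissivities add.
Σ(K_i·b_i) = 0.0656×13.9 + 6.12×8.88 = 55.26 m²/day.
Hydraulic gradient i = Δh / L = 0.895 / 343 = 0.002609.
Q = Σ(K_i·b_i) · W · i = 55.26 × 1310 × 0.002609 = 188.9 m³/day.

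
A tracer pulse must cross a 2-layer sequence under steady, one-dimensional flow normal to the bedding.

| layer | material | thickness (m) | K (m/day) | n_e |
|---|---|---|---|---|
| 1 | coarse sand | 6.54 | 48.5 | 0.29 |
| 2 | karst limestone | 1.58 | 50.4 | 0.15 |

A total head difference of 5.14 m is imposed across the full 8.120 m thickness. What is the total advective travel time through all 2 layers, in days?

With flow normal to the layers, continuity requires the same specific discharge q through every layer.
Σ(b_i/K_i) = 6.54/48.5 + 1.58/50.4 = 0.1662 d.
q = Δh / Σ(b_i/K_i) = 5.14 / 0.1662 = 30.93 m/day.
In each layer the seepage velocity is v_i = q/n_i, so the layer transit time is t_i = b_i·n_i / q:
  layer 1 (coarse sand): t_1 = 6.54 × 0.29 / 30.93 = 0.06132 d
  layer 2 (karst limestone): t_2 = 1.58 × 0.15 / 30.93 = 0.007663 d
Total t = Σ t_i = 0.06899 days.

0.0690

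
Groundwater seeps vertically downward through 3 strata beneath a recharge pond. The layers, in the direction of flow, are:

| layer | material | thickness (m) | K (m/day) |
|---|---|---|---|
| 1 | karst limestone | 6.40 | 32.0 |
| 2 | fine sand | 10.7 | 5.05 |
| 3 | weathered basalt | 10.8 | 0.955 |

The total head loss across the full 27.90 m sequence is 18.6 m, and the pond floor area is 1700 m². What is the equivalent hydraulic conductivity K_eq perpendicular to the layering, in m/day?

2.05

Flow is perpendicular to layering, so the layers act in series and the equivalent K is the thickness-weighted harmonic mean.
Total thickness L = 6.40 + 10.7 + 10.8 = 27.90 m.
Σ(b_i/K_i) = 6.40/32.0 + 10.7/5.05 + 10.8/0.955 = 13.63 d.
K_eq = L / Σ(b_i/K_i) = 27.90 / 13.63 = 2.047 m/day.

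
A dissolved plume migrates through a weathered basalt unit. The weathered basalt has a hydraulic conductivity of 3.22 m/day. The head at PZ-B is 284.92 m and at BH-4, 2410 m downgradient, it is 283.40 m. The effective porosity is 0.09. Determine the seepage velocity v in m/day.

Hydraulic gradient i = (284.92 − 283.40) / 2410 = 1.52 / 2410 = 0.0006307.
Darcy flux q = K · i = 3.220 × 0.0006307 = 0.002031 m/day.
Seepage velocity v = q / n_e = 0.002031 / 0.09 = 0.02257 m/day.

0.0226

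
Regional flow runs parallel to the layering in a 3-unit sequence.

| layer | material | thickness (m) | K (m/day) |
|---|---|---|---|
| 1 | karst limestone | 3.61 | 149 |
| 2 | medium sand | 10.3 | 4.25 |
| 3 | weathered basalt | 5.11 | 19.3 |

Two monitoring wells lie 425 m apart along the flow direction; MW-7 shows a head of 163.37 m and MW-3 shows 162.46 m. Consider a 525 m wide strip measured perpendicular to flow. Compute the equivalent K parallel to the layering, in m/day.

Flow is parallel to layering, so each bed carries its own Darcy discharge and the transmissivities add.
Σ(K_i·b_i) = 149×3.61 + 4.25×10.3 + 19.3×5.11 = 680.3 m²/day.
Total thickness b = 19.02 m, so K_eq = Σ(K_i·b_i)/b = 35.77 m/day.

35.8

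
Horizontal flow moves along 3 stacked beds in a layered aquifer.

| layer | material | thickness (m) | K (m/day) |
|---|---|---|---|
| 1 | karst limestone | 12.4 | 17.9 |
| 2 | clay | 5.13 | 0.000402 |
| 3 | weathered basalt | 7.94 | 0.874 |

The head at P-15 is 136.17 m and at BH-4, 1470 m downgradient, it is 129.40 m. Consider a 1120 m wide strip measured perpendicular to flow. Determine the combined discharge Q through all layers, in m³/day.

1180

Flow is parallel to layering, so each bed carries its own Darcy discharge and the transmissivities add.
Σ(K_i·b_i) = 17.9×12.4 + 0.000402×5.13 + 0.874×7.94 = 228.9 m²/day.
Hydraulic gradient i = (136.17 − 129.40) / 1470 = 6.77 / 1470 = 0.004605.
Q = Σ(K_i·b_i) · W · i = 228.9 × 1120 × 0.004605 = 1181 m³/day.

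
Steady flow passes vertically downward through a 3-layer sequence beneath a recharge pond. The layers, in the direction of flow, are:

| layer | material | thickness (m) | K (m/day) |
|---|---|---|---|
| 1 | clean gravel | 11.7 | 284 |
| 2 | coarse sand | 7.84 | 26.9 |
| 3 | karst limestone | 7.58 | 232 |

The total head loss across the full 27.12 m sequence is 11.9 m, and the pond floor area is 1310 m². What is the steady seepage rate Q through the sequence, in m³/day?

42700

Flow is perpendicular to layering, so the layers act in series and the equivalent K is the thickness-weighted harmonic mean.
Total thickness L = 11.7 + 7.84 + 7.58 = 27.12 m.
Σ(b_i/K_i) = 11.7/284 + 7.84/26.9 + 7.58/232 = 0.3653 d.
K_eq = L / Σ(b_i/K_i) = 27.12 / 0.3653 = 74.24 m/day.
Q = K_eq · A · (Δh/L) = 74.24 × 1310 × (11.9/27.12) = 42672 m³/day.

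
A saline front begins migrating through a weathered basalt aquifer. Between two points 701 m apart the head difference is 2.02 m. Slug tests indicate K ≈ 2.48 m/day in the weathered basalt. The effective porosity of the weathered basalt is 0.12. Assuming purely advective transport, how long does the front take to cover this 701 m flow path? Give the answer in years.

32.2

Hydraulic gradient i = Δh / L = 2.02 / 701 = 0.002882.
Darcy flux q = K · i = 2.480 × 0.002882 = 0.007146 m/day.
Seepage velocity v = q / n_e = 0.007146 / 0.12 = 0.05955 m/day.
Travel time t = L / v = 701 / 0.05955 = 11771 days = 32.23 years.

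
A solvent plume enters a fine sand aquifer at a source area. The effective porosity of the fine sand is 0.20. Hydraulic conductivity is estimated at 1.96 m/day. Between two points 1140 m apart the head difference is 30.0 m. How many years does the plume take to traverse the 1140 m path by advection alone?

Hydraulic gradient i = Δh / L = 30.0 / 1140 = 0.02632.
Darcy flux q = K · i = 1.960 × 0.02632 = 0.05158 m/day.
Seepage velocity v = q / n_e = 0.05158 / 0.20 = 0.2579 m/day.
Travel time t = L / v = 1140 / 0.2579 = 4420 days = 12.10 years.

12.1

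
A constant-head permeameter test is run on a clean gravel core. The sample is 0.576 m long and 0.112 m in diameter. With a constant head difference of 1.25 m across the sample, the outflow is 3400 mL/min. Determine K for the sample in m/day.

Cross-sectional area A = π·(d/2)² = π × (0.112/2)² = 0.009852 m².
Convert discharge: 3400 mL/min = 5.667e-05 m³/s.
Darcy's law rearranged: K = Q·L / (A·Δh) = 5.667e-05 × 0.576 / (0.009852 × 1.25) = 0.002650 m/s = 229.0 m/day.

229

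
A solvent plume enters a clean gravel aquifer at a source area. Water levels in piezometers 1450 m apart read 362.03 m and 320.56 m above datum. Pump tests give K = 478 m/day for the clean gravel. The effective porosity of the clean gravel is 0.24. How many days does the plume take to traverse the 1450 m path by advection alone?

25.5

Hydraulic gradient i = (362.03 − 320.56) / 1450 = 41.47 / 1450 = 0.02860.
Darcy flux q = K · i = 478.0 × 0.02860 = 13.67 m/day.
Seepage velocity v = q / n_e = 13.67 / 0.24 = 56.96 m/day.
Travel time t = L / v = 1450 / 56.96 = 25.46 days.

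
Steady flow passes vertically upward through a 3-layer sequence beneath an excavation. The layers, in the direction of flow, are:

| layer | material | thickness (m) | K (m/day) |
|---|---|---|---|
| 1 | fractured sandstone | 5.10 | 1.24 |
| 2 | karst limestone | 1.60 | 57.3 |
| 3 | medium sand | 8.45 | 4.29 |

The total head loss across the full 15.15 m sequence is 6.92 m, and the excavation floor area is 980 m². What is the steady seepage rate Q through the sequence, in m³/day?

1110

Flow is perpendicular to layering, so the layers act in series and the equivalent K is the thickness-weighted harmonic mean.
Total thickness L = 5.10 + 1.60 + 8.45 = 15.15 m.
Σ(b_i/K_i) = 5.10/1.24 + 1.60/57.3 + 8.45/4.29 = 6.111 d.
K_eq = L / Σ(b_i/K_i) = 15.15 / 6.111 = 2.479 m/day.
Q = K_eq · A · (Δh/L) = 2.479 × 980 × (6.92/15.15) = 1110 m³/day.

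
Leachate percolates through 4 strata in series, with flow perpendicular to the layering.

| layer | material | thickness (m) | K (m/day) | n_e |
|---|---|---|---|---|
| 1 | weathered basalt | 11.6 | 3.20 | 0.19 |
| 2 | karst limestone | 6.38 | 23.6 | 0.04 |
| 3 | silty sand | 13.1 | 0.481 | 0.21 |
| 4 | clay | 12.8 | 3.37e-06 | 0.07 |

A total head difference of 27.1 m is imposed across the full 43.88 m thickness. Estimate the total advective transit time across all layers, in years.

With flow normal to the layers, continuity requires the same specific discharge q through every layer.
Σ(b_i/K_i) = 11.6/3.20 + 6.38/23.6 + 13.1/0.481 + 12.8/3.37e-06 = 3.798e+06 d.
q = Δh / Σ(b_i/K_i) = 27.1 / 3.798e+06 = 7.135e-06 m/day.
In each layer the seepage velocity is v_i = q/n_i, so the layer transit time is t_i = b_i·n_i / q:
  layer 1 (weathered basalt): t_1 = 11.6 × 0.19 / 7.135e-06 = 3.089e+05 d
  layer 2 (karst limestone): t_2 = 6.38 × 0.04 / 7.135e-06 = 35768 d
  layer 3 (silty sand): t_3 = 13.1 × 0.21 / 7.135e-06 = 3.856e+05 d
  layer 4 (clay): t_4 = 12.8 × 0.07 / 7.135e-06 = 1.256e+05 d
Total t = Σ t_i = 8.558e+05 days = 2343 years.

2340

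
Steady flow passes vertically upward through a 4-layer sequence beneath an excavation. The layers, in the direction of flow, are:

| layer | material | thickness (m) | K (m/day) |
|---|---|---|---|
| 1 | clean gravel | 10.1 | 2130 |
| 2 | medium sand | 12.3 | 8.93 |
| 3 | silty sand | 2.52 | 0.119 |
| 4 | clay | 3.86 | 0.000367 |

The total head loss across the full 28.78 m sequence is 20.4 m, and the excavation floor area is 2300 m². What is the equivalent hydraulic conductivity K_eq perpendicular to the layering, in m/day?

0.00273

Flow is perpendicular to layering, so the layers act in series and the equivalent K is the thickness-weighted harmonic mean.
Total thickness L = 10.1 + 12.3 + 2.52 + 3.86 = 28.78 m.
Σ(b_i/K_i) = 10.1/2130 + 12.3/8.93 + 2.52/0.119 + 3.86/0.000367 = 10540 d.
K_eq = L / Σ(b_i/K_i) = 28.78 / 10540 = 0.002730 m/day.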